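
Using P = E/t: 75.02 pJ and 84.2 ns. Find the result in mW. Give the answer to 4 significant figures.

0.8910 mW

(75.02e-12) / (84.2e-9) = 0.890974e-3 W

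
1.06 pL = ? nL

0.00106 nL

pico = 10⁻¹², nano = 10⁻⁹; factor is 10⁻³.
1.06 × 10⁻³ = 0.00106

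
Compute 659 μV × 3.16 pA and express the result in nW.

0.00000208244 nW

659 × 10^-6 × 3.16 × 10^-12 = 2082.44 × 10^-18 W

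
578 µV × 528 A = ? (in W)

578e-6 × 528 = 305184e-6 W

0.305184 W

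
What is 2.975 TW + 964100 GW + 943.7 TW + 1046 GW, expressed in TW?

In TW:
  2.975 TW → 2.975
  964100 GW = 964100e-3 TW = 964.1
  943.7 TW → 943.7
  1046 GW = 1046e-3 TW = 1.046
Sum: 2.975 + 964.1 + 943.7 + 1.046 = 1911.821

1911.821 TW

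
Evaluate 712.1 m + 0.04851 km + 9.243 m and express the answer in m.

769.853 m

In m:
  712.1 m → 712.1
  0.04851 km = 0.04851 × 10^3 m = 48.51
  9.243 m → 9.243
Sum: 712.1 + 48.51 + 9.243 = 769.853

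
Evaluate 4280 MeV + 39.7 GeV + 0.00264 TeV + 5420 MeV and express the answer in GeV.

In GeV:
  4280 MeV = 4280 × 10⁻³ GeV = 4.28
  39.7 GeV → 39.7
  0.00264 TeV = 0.00264 × 10³ GeV = 2.64
  5420 MeV = 5420 × 10⁻³ GeV = 5.42
Sum: 4.28 + 39.7 + 2.64 + 5.42 = 52.04

52.04 GeV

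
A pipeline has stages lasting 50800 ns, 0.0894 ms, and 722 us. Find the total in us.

In us:
  50800 ns = 50800e-3 us = 50.8
  0.0894 ms = 0.0894e3 us = 89.4
  722 us → 722
Sum: 50.8 + 89.4 + 722 = 862.2

862.2 us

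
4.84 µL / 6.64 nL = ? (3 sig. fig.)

729

(4.84 × 10⁻⁶) / (6.64 × 10⁻⁹) = 0.7289 × 10³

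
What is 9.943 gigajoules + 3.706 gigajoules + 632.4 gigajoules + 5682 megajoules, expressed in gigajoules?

In gigajoules:
  9.943 gigajoules → 9.943
  3.706 gigajoules → 3.706
  632.4 gigajoules → 632.4
  5682 megajoules = 5682 × 10^-3 gigajoules = 5.682
Sum: 9.943 + 3.706 + 632.4 + 5.682 = 651.731

651.731 gigajoules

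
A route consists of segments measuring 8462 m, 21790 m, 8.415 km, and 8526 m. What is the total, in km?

47.193 km

In km:
  8462 m = 8462 × 10⁻³ km = 8.462
  21790 m = 21790 × 10⁻³ km = 21.79
  8.415 km → 8.415
  8526 m = 8526 × 10⁻³ km = 8.526
Sum: 8.462 + 21.79 + 8.415 + 8.526 = 47.193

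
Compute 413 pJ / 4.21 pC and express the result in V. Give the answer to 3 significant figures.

98.1 V

(413 × 10^-12) / (4.21 × 10^-12) = 98.1 V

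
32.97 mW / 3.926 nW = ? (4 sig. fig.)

8398000

(32.97 × 10^-3) / (3.926 × 10^-9) = 8.3979 × 10^6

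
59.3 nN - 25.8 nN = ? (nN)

33.5 nN

In nN:
  59.3 nN → 59.3
  25.8 nN → 25.8
Difference: 59.3 - 25.8 = 33.5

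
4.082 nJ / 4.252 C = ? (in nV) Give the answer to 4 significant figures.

0.9600 nV

(4.082 × 10^-9) / (4.252) = 0.960019 × 10^-9 V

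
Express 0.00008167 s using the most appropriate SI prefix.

= 81.67e-6 s; 1e-6 is micro.

81.67 us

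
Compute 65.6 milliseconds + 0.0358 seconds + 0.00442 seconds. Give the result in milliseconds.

In milliseconds:
  65.6 milliseconds → 65.6
  0.0358 seconds = 0.0358e3 milliseconds = 35.8
  0.00442 seconds = 0.00442e3 milliseconds = 4.42
Sum: 65.6 + 35.8 + 4.42 = 105.82

105.82 milliseconds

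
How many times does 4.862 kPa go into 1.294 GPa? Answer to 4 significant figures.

266100

(1.294e9) / (4.862e3) = 0.26615e6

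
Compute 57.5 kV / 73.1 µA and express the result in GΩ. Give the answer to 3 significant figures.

(57.5 × 10³) / (73.1 × 10⁻⁶) = 0.78659 × 10⁹ Ω

0.787 GΩ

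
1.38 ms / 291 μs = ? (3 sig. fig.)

4.74

(1.38 × 10^-3) / (291 × 10^-6) = 0.004742 × 10^3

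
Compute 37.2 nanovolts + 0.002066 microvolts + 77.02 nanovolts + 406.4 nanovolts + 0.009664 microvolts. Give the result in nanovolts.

In nanovolts:
  37.2 nanovolts → 37.2
  0.002066 microvolts = 0.002066e3 nanovolts = 2.066
  77.02 nanovolts → 77.02
  406.4 nanovolts → 406.4
  0.009664 microvolts = 0.009664e3 nanovolts = 9.664
Sum: 37.2 + 2.066 + 77.02 + 406.4 + 9.664 = 532.35

532.35 nanovolts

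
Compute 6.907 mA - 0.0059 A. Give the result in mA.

1.007 mA

In mA:
  6.907 mA → 6.907
  0.0059 A = 0.0059 × 10^3 mA = 5.9
Difference: 6.907 - 5.9 = 1.007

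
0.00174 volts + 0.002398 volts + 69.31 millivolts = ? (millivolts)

73.448 millivolts

In millivolts:
  0.00174 volts = 0.00174 × 10³ millivolts = 1.74
  0.002398 volts = 0.002398 × 10³ millivolts = 2.398
  69.31 millivolts → 69.31
Sum: 1.74 + 2.398 + 69.31 = 73.448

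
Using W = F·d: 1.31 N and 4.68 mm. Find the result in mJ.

1.31 × 4.68 × 10⁻³ = 6.1308 × 10⁻³ J

6.1308 mJ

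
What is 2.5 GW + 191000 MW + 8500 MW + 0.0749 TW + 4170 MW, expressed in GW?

281.07 GW

In GW:
  2.5 GW → 2.5
  191000 MW = 191000 × 10⁻³ GW = 191
  8500 MW = 8500 × 10⁻³ GW = 8.5
  0.0749 TW = 0.0749 × 10³ GW = 74.9
  4170 MW = 4170 × 10⁻³ GW = 4.17
Sum: 2.5 + 191 + 8.5 + 74.9 + 4.17 = 281.07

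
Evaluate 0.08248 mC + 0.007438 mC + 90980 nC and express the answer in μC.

In μC:
  0.08248 mC = 0.08248 × 10³ μC = 82.48
  0.007438 mC = 0.007438 × 10³ μC = 7.438
  90980 nC = 90980 × 10⁻³ μC = 90.98
Sum: 82.48 + 7.438 + 90.98 = 180.898

180.898 μC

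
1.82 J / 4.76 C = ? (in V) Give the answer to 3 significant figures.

0.382 V

(1.82) / (4.76) = 0.38235 V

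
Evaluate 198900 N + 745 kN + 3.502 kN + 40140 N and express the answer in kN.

In kN:
  198900 N = 198900 × 10^-3 kN = 198.9
  745 kN → 745
  3.502 kN → 3.502
  40140 N = 40140 × 10^-3 kN = 40.14
Sum: 198.9 + 745 + 3.502 + 40.14 = 987.542

987.542 kN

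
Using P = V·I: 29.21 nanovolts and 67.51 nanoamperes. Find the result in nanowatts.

0.0000019719671 nanowatts

29.21 × 10^-9 × 67.51 × 10^-9 = 1971.9671 × 10^-18 W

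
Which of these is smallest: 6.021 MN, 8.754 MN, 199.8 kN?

6.021 MN = 6021000 N
8.754 MN = 8754000 N
199.8 kN = 199800 N

199.8 kN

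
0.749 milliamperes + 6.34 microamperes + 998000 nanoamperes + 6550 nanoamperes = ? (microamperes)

In microamperes:
  0.749 milliamperes = 0.749e3 microamperes = 749
  6.34 microamperes → 6.34
  998000 nanoamperes = 998000e-3 microamperes = 998
  6550 nanoamperes = 6550e-3 microamperes = 6.55
Sum: 749 + 6.34 + 998 + 6.55 = 1759.89

1759.89 microamperes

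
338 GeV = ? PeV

0.000338 PeV

giga = 10^9, peta = 10^15; factor is 10^-6.
338 × 10^-6 = 0.000338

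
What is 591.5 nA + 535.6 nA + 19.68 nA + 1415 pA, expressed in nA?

In nA:
  591.5 nA → 591.5
  535.6 nA → 535.6
  19.68 nA → 19.68
  1415 pA = 1415e-3 nA = 1.415
Sum: 591.5 + 535.6 + 19.68 + 1.415 = 1148.195

1148.195 nA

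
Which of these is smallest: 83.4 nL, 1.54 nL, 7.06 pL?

7.06 pL

83.4 nL = 0.0000000834 L
1.54 nL = 0.00000000154 L
7.06 pL = 0.00000000000706 L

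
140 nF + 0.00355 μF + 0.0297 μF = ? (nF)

In nF:
  140 nF → 140
  0.00355 μF = 0.00355e3 nF = 3.55
  0.0297 μF = 0.0297e3 nF = 29.7
Sum: 140 + 3.55 + 29.7 = 173.25

173.25 nF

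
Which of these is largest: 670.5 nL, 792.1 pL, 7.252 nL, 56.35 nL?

670.5 nL

670.5 nL = 0.0000006705 L
792.1 pL = 0.0000000007921 L
7.252 nL = 0.000000007252 L
56.35 nL = 0.00000005635 L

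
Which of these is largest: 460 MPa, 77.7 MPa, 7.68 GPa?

7.68 GPa

460 MPa = 460000000 Pa
77.7 MPa = 77700000 Pa
7.68 GPa = 7680000000 Pa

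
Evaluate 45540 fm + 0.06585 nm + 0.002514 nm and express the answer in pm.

In pm:
  45540 fm = 45540 × 10^-3 pm = 45.54
  0.06585 nm = 0.06585 × 10^3 pm = 65.85
  0.002514 nm = 0.002514 × 10^3 pm = 2.514
Sum: 45.54 + 65.85 + 2.514 = 113.904

113.904 pm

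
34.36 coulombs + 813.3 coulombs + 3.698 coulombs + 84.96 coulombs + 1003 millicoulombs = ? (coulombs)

937.321 coulombs

In coulombs:
  34.36 coulombs → 34.36
  813.3 coulombs → 813.3
  3.698 coulombs → 3.698
  84.96 coulombs → 84.96
  1003 millicoulombs = 1003e-3 coulombs = 1.003
Sum: 34.36 + 813.3 + 3.698 + 84.96 + 1.003 = 937.321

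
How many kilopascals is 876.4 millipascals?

0.0008764 kilopascals

milli = 1e-3, kilo = 1e3; factor is 1e-6.
876.4 × 1e-6 = 0.0008764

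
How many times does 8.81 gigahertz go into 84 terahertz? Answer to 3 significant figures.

9530

(84 × 10¹²) / (8.81 × 10⁹) = 9.535 × 10³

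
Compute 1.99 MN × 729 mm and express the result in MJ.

1.99e6 × 729e-3 = 1450.71e3 J

1.45071 MJ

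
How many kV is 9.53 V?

(no prefix) = 1e0, kilo = 1e3; factor is 1e-3.
9.53 × 1e-3 = 0.00953

0.00953 kV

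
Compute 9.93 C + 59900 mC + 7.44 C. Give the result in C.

In C:
  9.93 C → 9.93
  59900 mC = 59900 × 10^-3 C = 59.9
  7.44 C → 7.44
Sum: 9.93 + 59.9 + 7.44 = 77.27

77.27 C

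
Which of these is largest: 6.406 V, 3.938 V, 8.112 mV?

6.406 V = 6.406 V
3.938 V = 3.938 V
8.112 mV = 0.008112 V

6.406 V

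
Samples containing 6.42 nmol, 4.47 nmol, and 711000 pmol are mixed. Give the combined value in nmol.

721.89 nmol

In nmol:
  6.42 nmol → 6.42
  4.47 nmol → 4.47
  711000 pmol = 711000e-3 nmol = 711
Sum: 6.42 + 4.47 + 711 = 721.89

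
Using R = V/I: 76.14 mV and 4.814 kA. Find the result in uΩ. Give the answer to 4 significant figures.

(76.14 × 10^-3) / (4.814 × 10^3) = 15.8164 × 10^-6 Ω

15.82 uΩ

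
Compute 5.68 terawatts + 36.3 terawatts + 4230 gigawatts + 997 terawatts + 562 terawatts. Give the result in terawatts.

1605.21 terawatts

In terawatts:
  5.68 terawatts → 5.68
  36.3 terawatts → 36.3
  4230 gigawatts = 4230e-3 terawatts = 4.23
  997 terawatts → 997
  562 terawatts → 562
Sum: 5.68 + 36.3 + 4.23 + 997 + 562 = 1605.21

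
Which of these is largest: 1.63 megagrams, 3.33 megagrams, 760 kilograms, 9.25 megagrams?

9.25 megagrams

1.63 megagrams = 1630000 grams
3.33 megagrams = 3330000 grams
760 kilograms = 760000 grams
9.25 megagrams = 9250000 grams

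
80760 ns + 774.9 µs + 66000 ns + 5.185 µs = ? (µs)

926.845 µs

In µs:
  80760 ns = 80760e-3 µs = 80.76
  774.9 µs → 774.9
  66000 ns = 66000e-3 µs = 66
  5.185 µs → 5.185
Sum: 80.76 + 774.9 + 66 + 5.185 = 926.845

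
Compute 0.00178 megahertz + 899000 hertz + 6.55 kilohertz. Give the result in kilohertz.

In kilohertz:
  0.00178 megahertz = 0.00178e3 kilohertz = 1.78
  899000 hertz = 899000e-3 kilohertz = 899
  6.55 kilohertz → 6.55
Sum: 1.78 + 899 + 6.55 = 907.33

907.33 kilohertz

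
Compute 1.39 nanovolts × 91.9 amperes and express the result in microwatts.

0.127741 microwatts

1.39 × 10^-9 × 91.9 = 127.741 × 10^-9 W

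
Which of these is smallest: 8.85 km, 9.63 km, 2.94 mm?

8.85 km = 8850 m
9.63 km = 9630 m
2.94 mm = 0.00294 m

2.94 mm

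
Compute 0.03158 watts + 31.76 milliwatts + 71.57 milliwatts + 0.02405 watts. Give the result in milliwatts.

158.96 milliwatts

In milliwatts:
  0.03158 watts = 0.03158 × 10³ milliwatts = 31.58
  31.76 milliwatts → 31.76
  71.57 milliwatts → 71.57
  0.02405 watts = 0.02405 × 10³ milliwatts = 24.05
Sum: 31.58 + 31.76 + 71.57 + 24.05 = 158.96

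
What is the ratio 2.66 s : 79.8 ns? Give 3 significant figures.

33300000

(2.66) / (79.8 × 10^-9) = 0.03333 × 10^9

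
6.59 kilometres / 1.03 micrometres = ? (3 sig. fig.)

6400000000

(6.59 × 10^3) / (1.03 × 10^-6) = 6.398 × 10^9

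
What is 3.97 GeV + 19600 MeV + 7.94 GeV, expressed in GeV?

In GeV:
  3.97 GeV → 3.97
  19600 MeV = 19600e-3 GeV = 19.6
  7.94 GeV → 7.94
Sum: 3.97 + 19.6 + 7.94 = 31.51

31.51 GeV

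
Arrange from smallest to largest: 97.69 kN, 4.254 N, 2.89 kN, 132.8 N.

4.254 N < 132.8 N < 2.89 kN < 97.69 kN

97.69 kN = 97690 N
4.254 N = 4.254 N
2.89 kN = 2890 N
132.8 N = 132.8 N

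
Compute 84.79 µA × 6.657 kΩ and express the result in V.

0.56444703 V

84.79 × 10^-6 × 6.657 × 10^3 = 564.44703 × 10^-3 V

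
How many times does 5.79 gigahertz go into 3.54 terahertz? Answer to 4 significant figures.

(3.54 × 10^12) / (5.79 × 10^9) = 0.6114 × 10^3

611.4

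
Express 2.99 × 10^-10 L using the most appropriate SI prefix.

= 299 × 10^-12 L; 10^-12 is pico.

299 pL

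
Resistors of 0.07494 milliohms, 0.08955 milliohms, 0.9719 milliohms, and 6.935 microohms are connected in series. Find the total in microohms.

In microohms:
  0.07494 milliohms = 0.07494 × 10^3 microohms = 74.94
  0.08955 milliohms = 0.08955 × 10^3 microohms = 89.55
  0.9719 milliohms = 0.9719 × 10^3 microohms = 971.9
  6.935 microohms → 6.935
Sum: 74.94 + 89.55 + 971.9 + 6.935 = 1143.325

1143.325 microohms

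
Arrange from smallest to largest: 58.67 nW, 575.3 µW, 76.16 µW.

58.67 nW < 76.16 µW < 575.3 µW

58.67 nW = 0.00000005867 W
575.3 µW = 0.0005753 W
76.16 µW = 0.00007616 W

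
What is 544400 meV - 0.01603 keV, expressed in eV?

528.37 eV

In eV:
  544400 meV = 544400e-3 eV = 544.4
  0.01603 keV = 0.01603e3 eV = 16.03
Difference: 544.4 - 16.03 = 528.37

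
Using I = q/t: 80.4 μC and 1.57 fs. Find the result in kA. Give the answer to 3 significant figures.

(80.4e-6) / (1.57e-15) = 51.21e9 A

51200000 kA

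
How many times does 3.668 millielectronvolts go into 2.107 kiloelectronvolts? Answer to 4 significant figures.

574400

(2.107 × 10³) / (3.668 × 10⁻³) = 0.57443 × 10⁶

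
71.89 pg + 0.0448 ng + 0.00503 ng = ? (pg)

121.72 pg

In pg:
  71.89 pg → 71.89
  0.0448 ng = 0.0448 × 10^3 pg = 44.8
  0.00503 ng = 0.00503 × 10^3 pg = 5.03
Sum: 71.89 + 44.8 + 5.03 = 121.72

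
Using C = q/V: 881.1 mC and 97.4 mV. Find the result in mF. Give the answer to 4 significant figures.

9046 mF

(881.1 × 10⁻³) / (97.4 × 10⁻³) = 9.0462 F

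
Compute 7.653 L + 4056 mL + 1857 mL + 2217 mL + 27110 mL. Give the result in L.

42.893 L

In L:
  7.653 L → 7.653
  4056 mL = 4056e-3 L = 4.056
  1857 mL = 1857e-3 L = 1.857
  2217 mL = 2217e-3 L = 2.217
  27110 mL = 27110e-3 L = 27.11
Sum: 7.653 + 4.056 + 1.857 + 2.217 + 27.11 = 42.893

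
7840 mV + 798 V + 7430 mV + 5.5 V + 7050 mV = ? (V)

In V:
  7840 mV = 7840 × 10^-3 V = 7.84
  798 V → 798
  7430 mV = 7430 × 10^-3 V = 7.43
  5.5 V → 5.5
  7050 mV = 7050 × 10^-3 V = 7.05
Sum: 7.84 + 798 + 7.43 + 5.5 + 7.05 = 825.82

825.82 V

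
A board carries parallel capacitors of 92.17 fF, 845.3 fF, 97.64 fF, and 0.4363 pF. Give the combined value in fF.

In fF:
  92.17 fF → 92.17
  845.3 fF → 845.3
  97.64 fF → 97.64
  0.4363 pF = 0.4363 × 10^3 fF = 436.3
Sum: 92.17 + 845.3 + 97.64 + 436.3 = 1471.41

1471.41 fF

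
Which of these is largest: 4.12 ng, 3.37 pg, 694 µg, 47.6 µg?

694 µg

4.12 ng = 0.00000000412 g
3.37 pg = 0.00000000000337 g
694 µg = 0.000694 g
47.6 µg = 0.0000476 g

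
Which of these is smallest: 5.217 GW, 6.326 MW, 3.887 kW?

3.887 kW

5.217 GW = 5217000000 W
6.326 MW = 6326000 W
3.887 kW = 3887 W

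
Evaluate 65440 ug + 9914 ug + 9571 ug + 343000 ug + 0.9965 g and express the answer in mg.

1424.425 mg

In mg:
  65440 ug = 65440 × 10⁻³ mg = 65.44
  9914 ug = 9914 × 10⁻³ mg = 9.914
  9571 ug = 9571 × 10⁻³ mg = 9.571
  343000 ug = 343000 × 10⁻³ mg = 343
  0.9965 g = 0.9965 × 10³ mg = 996.5
Sum: 65.44 + 9.914 + 9.571 + 343 + 996.5 = 1424.425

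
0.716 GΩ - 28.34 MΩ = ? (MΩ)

687.66 MΩ

In MΩ:
  0.716 GΩ = 0.716 × 10^3 MΩ = 716
  28.34 MΩ → 28.34
Difference: 716 - 28.34 = 687.66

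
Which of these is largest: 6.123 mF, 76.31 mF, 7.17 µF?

76.31 mF

6.123 mF = 0.006123 F
76.31 mF = 0.07631 F
7.17 µF = 0.00000717 F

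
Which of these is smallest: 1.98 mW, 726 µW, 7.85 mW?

1.98 mW = 0.00198 W
726 µW = 0.000726 W
7.85 mW = 0.00785 W

726 µW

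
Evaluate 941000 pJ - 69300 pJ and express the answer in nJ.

In nJ:
  941000 pJ = 941000 × 10^-3 nJ = 941
  69300 pJ = 69300 × 10^-3 nJ = 69.3
Difference: 941 - 69.3 = 871.7

871.7 nJ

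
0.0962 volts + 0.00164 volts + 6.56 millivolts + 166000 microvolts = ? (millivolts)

In millivolts:
  0.0962 volts = 0.0962 × 10³ millivolts = 96.2
  0.00164 volts = 0.00164 × 10³ millivolts = 1.64
  6.56 millivolts → 6.56
  166000 microvolts = 166000 × 10⁻³ millivolts = 166
Sum: 96.2 + 1.64 + 6.56 + 166 = 270.4

270.4 millivolts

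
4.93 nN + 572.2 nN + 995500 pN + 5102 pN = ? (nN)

1577.732 nN

In nN:
  4.93 nN → 4.93
  572.2 nN → 572.2
  995500 pN = 995500 × 10^-3 nN = 995.5
  5102 pN = 5102 × 10^-3 nN = 5.102
Sum: 4.93 + 572.2 + 995.5 + 5.102 = 1577.732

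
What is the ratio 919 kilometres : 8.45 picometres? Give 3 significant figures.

109000000000000000

(919 × 10³) / (8.45 × 10⁻¹²) = 108.8 × 10¹⁵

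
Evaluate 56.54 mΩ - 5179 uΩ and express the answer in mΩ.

In mΩ:
  56.54 mΩ → 56.54
  5179 uΩ = 5179 × 10⁻³ mΩ = 5.179
Difference: 56.54 - 5.179 = 51.361

51.361 mΩ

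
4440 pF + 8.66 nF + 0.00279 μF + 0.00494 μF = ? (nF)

20.83 nF

In nF:
  4440 pF = 4440 × 10^-3 nF = 4.44
  8.66 nF → 8.66
  0.00279 μF = 0.00279 × 10^3 nF = 2.79
  0.00494 μF = 0.00494 × 10^3 nF = 4.94
Sum: 4.44 + 8.66 + 2.79 + 4.94 = 20.83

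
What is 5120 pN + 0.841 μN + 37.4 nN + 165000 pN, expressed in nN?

1048.52 nN

In nN:
  5120 pN = 5120 × 10⁻³ nN = 5.12
  0.841 μN = 0.841 × 10³ nN = 841
  37.4 nN → 37.4
  165000 pN = 165000 × 10⁻³ nN = 165
Sum: 5.12 + 841 + 37.4 + 165 = 1048.52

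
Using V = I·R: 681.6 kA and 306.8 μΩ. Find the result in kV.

681.6 × 10^3 × 306.8 × 10^-6 = 209114.88 × 10^-3 V

0.20911488 kV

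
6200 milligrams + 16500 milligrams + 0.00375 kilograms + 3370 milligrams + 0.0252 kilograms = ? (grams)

55.02 grams

In grams:
  6200 milligrams = 6200 × 10^-3 grams = 6.2
  16500 milligrams = 16500 × 10^-3 grams = 16.5
  0.00375 kilograms = 0.00375 × 10^3 grams = 3.75
  3370 milligrams = 3370 × 10^-3 grams = 3.37
  0.0252 kilograms = 0.0252 × 10^3 grams = 25.2
Sum: 6.2 + 16.5 + 3.75 + 3.37 + 25.2 = 55.02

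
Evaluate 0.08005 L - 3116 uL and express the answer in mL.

In mL:
  0.08005 L = 0.08005 × 10³ mL = 80.05
  3116 uL = 3116 × 10⁻³ mL = 3.116
Difference: 80.05 - 3.116 = 76.934

76.934 mL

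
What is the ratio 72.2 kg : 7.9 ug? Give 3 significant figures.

9140000000

(72.2e3) / (7.9e-6) = 9.139e9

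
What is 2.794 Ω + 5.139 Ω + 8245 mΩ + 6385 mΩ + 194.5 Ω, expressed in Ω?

In Ω:
  2.794 Ω → 2.794
  5.139 Ω → 5.139
  8245 mΩ = 8245 × 10⁻³ Ω = 8.245
  6385 mΩ = 6385 × 10⁻³ Ω = 6.385
  194.5 Ω → 194.5
Sum: 2.794 + 5.139 + 8.245 + 6.385 + 194.5 = 217.063

217.063 Ω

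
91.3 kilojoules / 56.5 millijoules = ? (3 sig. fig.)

(91.3e3) / (56.5e-3) = 1.616e6

1620000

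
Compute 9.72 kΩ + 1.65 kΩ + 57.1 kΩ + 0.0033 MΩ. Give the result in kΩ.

71.77 kΩ

In kΩ:
  9.72 kΩ → 9.72
  1.65 kΩ → 1.65
  57.1 kΩ → 57.1
  0.0033 MΩ = 0.0033e3 kΩ = 3.3
Sum: 9.72 + 1.65 + 57.1 + 3.3 = 71.77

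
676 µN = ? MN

micro = 1e-6, mega = 1e6; factor is 1e-12.
676 × 1e-12 = 0.000000000676

0.000000000676 MN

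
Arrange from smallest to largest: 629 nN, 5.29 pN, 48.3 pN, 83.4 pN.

629 nN = 0.000000629 N
5.29 pN = 0.00000000000529 N
48.3 pN = 0.0000000000483 N
83.4 pN = 0.0000000000834 N

5.29 pN < 48.3 pN < 83.4 pN < 629 nN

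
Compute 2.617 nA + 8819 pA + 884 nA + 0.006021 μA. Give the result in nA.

In nA:
  2.617 nA → 2.617
  8819 pA = 8819e-3 nA = 8.819
  884 nA → 884
  0.006021 μA = 0.006021e3 nA = 6.021
Sum: 2.617 + 8.819 + 884 + 6.021 = 901.457

901.457 nA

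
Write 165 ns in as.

nano = 10^-9, atto = 10^-18; factor is 10^9.
165 × 10^9 = 165000000000

165000000000 as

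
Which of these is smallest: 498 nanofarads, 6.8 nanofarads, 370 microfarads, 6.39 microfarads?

6.8 nanofarads

498 nanofarads = 0.000000498 farads
6.8 nanofarads = 0.0000000068 farads
370 microfarads = 0.00037 farads
6.39 microfarads = 0.00000639 farads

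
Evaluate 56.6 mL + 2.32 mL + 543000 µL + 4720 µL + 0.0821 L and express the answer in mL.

In mL:
  56.6 mL → 56.6
  2.32 mL → 2.32
  543000 µL = 543000 × 10⁻³ mL = 543
  4720 µL = 4720 × 10⁻³ mL = 4.72
  0.0821 L = 0.0821 × 10³ mL = 82.1
Sum: 56.6 + 2.32 + 543 + 4.72 + 82.1 = 688.74

688.74 mL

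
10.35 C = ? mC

(no prefix) = 10^0, milli = 10^-3; factor is 10^3.
10.35 × 10^3 = 10350

10350 mC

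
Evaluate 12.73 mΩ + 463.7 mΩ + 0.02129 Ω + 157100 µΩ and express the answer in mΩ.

654.82 mΩ

In mΩ:
  12.73 mΩ → 12.73
  463.7 mΩ → 463.7
  0.02129 Ω = 0.02129 × 10^3 mΩ = 21.29
  157100 µΩ = 157100 × 10^-3 mΩ = 157.1
Sum: 12.73 + 463.7 + 21.29 + 157.1 = 654.82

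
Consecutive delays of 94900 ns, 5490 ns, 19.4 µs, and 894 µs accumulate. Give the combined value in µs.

1013.79 µs

In µs:
  94900 ns = 94900 × 10⁻³ µs = 94.9
  5490 ns = 5490 × 10⁻³ µs = 5.49
  19.4 µs → 19.4
  894 µs → 894
Sum: 94.9 + 5.49 + 19.4 + 894 = 1013.79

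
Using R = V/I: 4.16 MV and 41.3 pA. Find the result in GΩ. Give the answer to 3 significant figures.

(4.16 × 10⁶) / (41.3 × 10⁻¹²) = 0.10073 × 10¹⁸ Ω

101000000 GΩ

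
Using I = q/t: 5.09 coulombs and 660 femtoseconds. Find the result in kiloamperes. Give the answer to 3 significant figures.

7710000000 kiloamperes

(5.09) / (660e-15) = 0.0077121e15 A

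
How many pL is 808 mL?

808000000000 pL

milli = 10⁻³, pico = 10⁻¹²; factor is 10⁹.
808 × 10⁹ = 808000000000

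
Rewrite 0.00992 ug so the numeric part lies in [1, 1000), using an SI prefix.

9.92 ng

= 9.92 × 10⁻⁹ g; 10⁻⁹ is nano.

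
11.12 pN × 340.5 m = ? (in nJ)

3.78636 nJ

11.12e-12 × 340.5 = 3786.36e-12 J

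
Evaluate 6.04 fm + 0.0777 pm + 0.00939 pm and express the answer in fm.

In fm:
  6.04 fm → 6.04
  0.0777 pm = 0.0777 × 10³ fm = 77.7
  0.00939 pm = 0.00939 × 10³ fm = 9.39
Sum: 6.04 + 77.7 + 9.39 = 93.13

93.13 fm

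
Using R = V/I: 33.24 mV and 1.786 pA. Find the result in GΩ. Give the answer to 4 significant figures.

18.61 GΩ

(33.24e-3) / (1.786e-12) = 18.6114e9 Ω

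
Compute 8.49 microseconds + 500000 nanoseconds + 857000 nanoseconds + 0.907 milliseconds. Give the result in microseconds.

In microseconds:
  8.49 microseconds → 8.49
  500000 nanoseconds = 500000 × 10⁻³ microseconds = 500
  857000 nanoseconds = 857000 × 10⁻³ microseconds = 857
  0.907 milliseconds = 0.907 × 10³ microseconds = 907
Sum: 8.49 + 500 + 857 + 907 = 2272.49

2272.49 microseconds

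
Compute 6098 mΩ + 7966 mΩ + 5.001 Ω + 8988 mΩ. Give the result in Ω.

28.053 Ω

In Ω:
  6098 mΩ = 6098 × 10^-3 Ω = 6.098
  7966 mΩ = 7966 × 10^-3 Ω = 7.966
  5.001 Ω → 5.001
  8988 mΩ = 8988 × 10^-3 Ω = 8.988
Sum: 6.098 + 7.966 + 5.001 + 8.988 = 28.053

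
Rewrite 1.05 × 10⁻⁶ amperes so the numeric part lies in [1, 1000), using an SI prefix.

1.05 microamperes

= 1.05 × 10⁻⁶ amperes; 10⁻⁶ is micro.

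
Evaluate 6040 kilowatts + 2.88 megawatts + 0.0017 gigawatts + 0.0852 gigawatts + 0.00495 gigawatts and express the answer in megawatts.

In megawatts:
  6040 kilowatts = 6040e-3 megawatts = 6.04
  2.88 megawatts → 2.88
  0.0017 gigawatts = 0.0017e3 megawatts = 1.7
  0.0852 gigawatts = 0.0852e3 megawatts = 85.2
  0.00495 gigawatts = 0.00495e3 megawatts = 4.95
Sum: 6.04 + 2.88 + 1.7 + 85.2 + 4.95 = 100.77

100.77 megawatts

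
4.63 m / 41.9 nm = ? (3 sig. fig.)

111000000

(4.63) / (41.9e-9) = 0.1105e9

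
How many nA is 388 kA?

kilo = 10^3, nano = 10^-9; factor is 10^12.
388 × 10^12 = 388000000000000

388000000000000 nA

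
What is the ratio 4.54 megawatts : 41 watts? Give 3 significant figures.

111000

(4.54 × 10^6) / (41) = 0.1107 × 10^6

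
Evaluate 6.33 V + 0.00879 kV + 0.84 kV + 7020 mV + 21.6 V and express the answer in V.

883.74 V

In V:
  6.33 V → 6.33
  0.00879 kV = 0.00879e3 V = 8.79
  0.84 kV = 0.84e3 V = 840
  7020 mV = 7020e-3 V = 7.02
  21.6 V → 21.6
Sum: 6.33 + 8.79 + 840 + 7.02 + 21.6 = 883.74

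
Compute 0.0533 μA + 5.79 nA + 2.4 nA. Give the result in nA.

In nA:
  0.0533 μA = 0.0533 × 10³ nA = 53.3
  5.79 nA → 5.79
  2.4 nA → 2.4
Sum: 53.3 + 5.79 + 2.4 = 61.49

61.49 nA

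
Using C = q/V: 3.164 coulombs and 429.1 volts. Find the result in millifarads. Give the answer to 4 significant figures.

(3.164) / (429.1) = 0.00737357 F

7.374 millifarads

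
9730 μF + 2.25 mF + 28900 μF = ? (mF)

40.88 mF

In mF:
  9730 μF = 9730e-3 mF = 9.73
  2.25 mF → 2.25
  28900 μF = 28900e-3 mF = 28.9
Sum: 9.73 + 2.25 + 28.9 = 40.88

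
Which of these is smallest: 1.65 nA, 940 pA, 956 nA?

1.65 nA = 0.00000000165 A
940 pA = 0.00000000094 A
956 nA = 0.000000956 A

940 pA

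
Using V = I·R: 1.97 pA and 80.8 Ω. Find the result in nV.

0.159176 nV

1.97 × 10⁻¹² × 80.8 = 159.176 × 10⁻¹² V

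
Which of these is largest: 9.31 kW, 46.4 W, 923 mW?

9.31 kW

9.31 kW = 9310 W
46.4 W = 46.4 W
923 mW = 0.923 W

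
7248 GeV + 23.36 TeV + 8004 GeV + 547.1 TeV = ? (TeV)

585.712 TeV

In TeV:
  7248 GeV = 7248 × 10^-3 TeV = 7.248
  23.36 TeV → 23.36
  8004 GeV = 8004 × 10^-3 TeV = 8.004
  547.1 TeV → 547.1
Sum: 7.248 + 23.36 + 8.004 + 547.1 = 585.712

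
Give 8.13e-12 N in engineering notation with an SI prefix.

8.13 pN

= 8.13e-12 N; 1e-12 is pico.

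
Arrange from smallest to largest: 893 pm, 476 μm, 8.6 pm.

893 pm = 0.000000000893 m
476 μm = 0.000476 m
8.6 pm = 0.0000000000086 m

8.6 pm < 893 pm < 476 μm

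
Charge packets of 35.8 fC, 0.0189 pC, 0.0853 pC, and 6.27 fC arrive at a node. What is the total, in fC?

146.27 fC

In fC:
  35.8 fC → 35.8
  0.0189 pC = 0.0189 × 10^3 fC = 18.9
  0.0853 pC = 0.0853 × 10^3 fC = 85.3
  6.27 fC → 6.27
Sum: 35.8 + 18.9 + 85.3 + 6.27 = 146.27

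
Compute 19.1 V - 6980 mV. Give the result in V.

In V:
  19.1 V → 19.1
  6980 mV = 6980e-3 V = 6.98
Difference: 19.1 - 6.98 = 12.12

12.12 V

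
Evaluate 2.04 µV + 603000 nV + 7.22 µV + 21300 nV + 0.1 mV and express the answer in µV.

In µV:
  2.04 µV → 2.04
  603000 nV = 603000 × 10⁻³ µV = 603
  7.22 µV → 7.22
  21300 nV = 21300 × 10⁻³ µV = 21.3
  0.1 mV = 0.1 × 10³ µV = 100
Sum: 2.04 + 603 + 7.22 + 21.3 + 100 = 733.56

733.56 µV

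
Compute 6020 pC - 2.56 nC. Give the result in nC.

3.46 nC

In nC:
  6020 pC = 6020e-3 nC = 6.02
  2.56 nC → 2.56
Difference: 6.02 - 2.56 = 3.46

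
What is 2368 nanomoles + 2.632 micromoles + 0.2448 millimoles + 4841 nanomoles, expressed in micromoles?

254.641 micromoles

In micromoles:
  2368 nanomoles = 2368 × 10⁻³ micromoles = 2.368
  2.632 micromoles → 2.632
  0.2448 millimoles = 0.2448 × 10³ micromoles = 244.8
  4841 nanomoles = 4841 × 10⁻³ micromoles = 4.841
Sum: 2.368 + 2.632 + 244.8 + 4.841 = 254.641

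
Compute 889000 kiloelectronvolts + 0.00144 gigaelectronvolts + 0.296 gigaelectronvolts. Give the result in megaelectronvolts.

In megaelectronvolts:
  889000 kiloelectronvolts = 889000 × 10^-3 megaelectronvolts = 889
  0.00144 gigaelectronvolts = 0.00144 × 10^3 megaelectronvolts = 1.44
  0.296 gigaelectronvolts = 0.296 × 10^3 megaelectronvolts = 296
Sum: 889 + 1.44 + 296 = 1186.44

1186.44 megaelectronvolts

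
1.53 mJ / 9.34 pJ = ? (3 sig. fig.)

164000000

(1.53 × 10⁻³) / (9.34 × 10⁻¹²) = 0.1638 × 10⁹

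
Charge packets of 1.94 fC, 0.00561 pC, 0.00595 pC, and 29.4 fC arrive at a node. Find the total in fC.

42.9 fC

In fC:
  1.94 fC → 1.94
  0.00561 pC = 0.00561 × 10³ fC = 5.61
  0.00595 pC = 0.00595 × 10³ fC = 5.95
  29.4 fC → 29.4
Sum: 1.94 + 5.61 + 5.95 + 29.4 = 42.9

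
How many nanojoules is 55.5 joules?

55500000000 nanojoules

(no prefix) = 10^0, nano = 10^-9; factor is 10^9.
55.5 × 10^9 = 55500000000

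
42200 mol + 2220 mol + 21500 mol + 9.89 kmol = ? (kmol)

In kmol:
  42200 mol = 42200 × 10^-3 kmol = 42.2
  2220 mol = 2220 × 10^-3 kmol = 2.22
  21500 mol = 21500 × 10^-3 kmol = 21.5
  9.89 kmol → 9.89
Sum: 42.2 + 2.22 + 21.5 + 9.89 = 75.81

75.81 kmol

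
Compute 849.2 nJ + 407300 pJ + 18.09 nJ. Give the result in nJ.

In nJ:
  849.2 nJ → 849.2
  407300 pJ = 407300 × 10⁻³ nJ = 407.3
  18.09 nJ → 18.09
Sum: 849.2 + 407.3 + 18.09 = 1274.59

1274.59 nJ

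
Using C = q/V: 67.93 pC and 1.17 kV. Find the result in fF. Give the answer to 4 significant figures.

58.06 fF

(67.93 × 10^-12) / (1.17 × 10^3) = 58.0598 × 10^-15 F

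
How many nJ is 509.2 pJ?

pico = 1e-12, nano = 1e-9; factor is 1e-3.
509.2 × 1e-3 = 0.5092

0.5092 nJ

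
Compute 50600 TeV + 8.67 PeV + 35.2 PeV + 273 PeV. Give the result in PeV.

367.47 PeV

In PeV:
  50600 TeV = 50600 × 10^-3 PeV = 50.6
  8.67 PeV → 8.67
  35.2 PeV → 35.2
  273 PeV → 273
Sum: 50.6 + 8.67 + 35.2 + 273 = 367.47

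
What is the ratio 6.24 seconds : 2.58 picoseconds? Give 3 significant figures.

(6.24) / (2.58e-12) = 2.419e12

2420000000000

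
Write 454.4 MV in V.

mega = 1e6, (no prefix) = 1e0; factor is 1e6.
454.4 × 1e6 = 454400000

454400000 V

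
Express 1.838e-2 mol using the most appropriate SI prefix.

= 18.38e-3 mol; 1e-3 is milli.

18.38 mmol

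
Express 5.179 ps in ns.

0.005179 ns

pico = 1e-12, nano = 1e-9; factor is 1e-3.
5.179 × 1e-3 = 0.005179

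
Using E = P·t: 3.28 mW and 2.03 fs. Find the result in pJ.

0.0000066584 pJ

3.28 × 10⁻³ × 2.03 × 10⁻¹⁵ = 6.6584 × 10⁻¹⁸ J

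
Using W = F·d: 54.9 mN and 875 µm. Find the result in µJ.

48.0375 µJ

54.9 × 10⁻³ × 875 × 10⁻⁶ = 48037.5 × 10⁻⁹ J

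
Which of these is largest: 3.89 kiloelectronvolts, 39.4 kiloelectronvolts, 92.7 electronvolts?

3.89 kiloelectronvolts = 3890 electronvolts
39.4 kiloelectronvolts = 39400 electronvolts
92.7 electronvolts = 92.7 electronvolts

39.4 kiloelectronvolts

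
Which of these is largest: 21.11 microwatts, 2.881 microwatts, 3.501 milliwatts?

21.11 microwatts = 0.00002111 watts
2.881 microwatts = 0.000002881 watts
3.501 milliwatts = 0.003501 watts

3.501 milliwatts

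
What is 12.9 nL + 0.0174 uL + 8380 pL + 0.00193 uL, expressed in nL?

In nL:
  12.9 nL → 12.9
  0.0174 uL = 0.0174 × 10³ nL = 17.4
  8380 pL = 8380 × 10⁻³ nL = 8.38
  0.00193 uL = 0.00193 × 10³ nL = 1.93
Sum: 12.9 + 17.4 + 8.38 + 1.93 = 40.61

40.61 nL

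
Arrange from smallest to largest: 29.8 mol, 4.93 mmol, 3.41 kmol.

4.93 mmol < 29.8 mol < 3.41 kmol

29.8 mol = 29.8 mol
4.93 mmol = 0.00493 mol
3.41 kmol = 3410 mol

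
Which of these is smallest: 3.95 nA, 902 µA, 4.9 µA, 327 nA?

3.95 nA

3.95 nA = 0.00000000395 A
902 µA = 0.000902 A
4.9 µA = 0.0000049 A
327 nA = 0.000000327 A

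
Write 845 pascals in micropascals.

845000000 micropascals

(no prefix) = 10⁰, micro = 10⁻⁶; factor is 10⁶.
845 × 10⁶ = 845000000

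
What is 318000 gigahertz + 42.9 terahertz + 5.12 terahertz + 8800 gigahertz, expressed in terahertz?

In terahertz:
  318000 gigahertz = 318000 × 10⁻³ terahertz = 318
  42.9 terahertz → 42.9
  5.12 terahertz → 5.12
  8800 gigahertz = 8800 × 10⁻³ terahertz = 8.8
Sum: 318 + 42.9 + 5.12 + 8.8 = 374.82

374.82 terahertz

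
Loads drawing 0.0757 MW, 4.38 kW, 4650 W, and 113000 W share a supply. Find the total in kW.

197.73 kW

In kW:
  0.0757 MW = 0.0757 × 10^3 kW = 75.7
  4.38 kW → 4.38
  4650 W = 4650 × 10^-3 kW = 4.65
  113000 W = 113000 × 10^-3 kW = 113
Sum: 75.7 + 4.38 + 4.65 + 113 = 197.73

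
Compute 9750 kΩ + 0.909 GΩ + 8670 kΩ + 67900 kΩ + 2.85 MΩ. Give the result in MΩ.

998.17 MΩ

In MΩ:
  9750 kΩ = 9750 × 10⁻³ MΩ = 9.75
  0.909 GΩ = 0.909 × 10³ MΩ = 909
  8670 kΩ = 8670 × 10⁻³ MΩ = 8.67
  67900 kΩ = 67900 × 10⁻³ MΩ = 67.9
  2.85 MΩ → 2.85
Sum: 9.75 + 909 + 8.67 + 67.9 + 2.85 = 998.17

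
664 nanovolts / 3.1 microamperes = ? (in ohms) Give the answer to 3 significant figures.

0.214 ohms

(664e-9) / (3.1e-6) = 214.19e-3 Ω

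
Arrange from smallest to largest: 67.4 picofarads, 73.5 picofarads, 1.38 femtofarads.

1.38 femtofarads < 67.4 picofarads < 73.5 picofarads

67.4 picofarads = 0.0000000000674 farads
73.5 picofarads = 0.0000000000735 farads
1.38 femtofarads = 0.00000000000000138 farads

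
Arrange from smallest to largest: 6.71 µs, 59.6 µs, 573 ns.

573 ns < 6.71 µs < 59.6 µs

6.71 µs = 0.00000671 s
59.6 µs = 0.0000596 s
573 ns = 0.000000573 s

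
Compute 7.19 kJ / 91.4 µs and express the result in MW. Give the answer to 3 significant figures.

(7.19 × 10^3) / (91.4 × 10^-6) = 0.078665 × 10^9 W

78.7 MW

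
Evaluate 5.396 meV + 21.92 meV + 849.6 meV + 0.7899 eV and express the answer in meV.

1666.816 meV

In meV:
  5.396 meV → 5.396
  21.92 meV → 21.92
  849.6 meV → 849.6
  0.7899 eV = 0.7899 × 10^3 meV = 789.9
Sum: 5.396 + 21.92 + 849.6 + 789.9 = 1666.816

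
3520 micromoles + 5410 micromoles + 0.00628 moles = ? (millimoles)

15.21 millimoles

In millimoles:
  3520 micromoles = 3520 × 10^-3 millimoles = 3.52
  5410 micromoles = 5410 × 10^-3 millimoles = 5.41
  0.00628 moles = 0.00628 × 10^3 millimoles = 6.28
Sum: 3.52 + 5.41 + 6.28 = 15.21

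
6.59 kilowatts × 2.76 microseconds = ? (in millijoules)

6.59 × 10^3 × 2.76 × 10^-6 = 18.1884 × 10^-3 J

18.1884 millijoules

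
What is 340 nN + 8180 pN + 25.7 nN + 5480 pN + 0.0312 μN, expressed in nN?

410.56 nN

In nN:
  340 nN → 340
  8180 pN = 8180e-3 nN = 8.18
  25.7 nN → 25.7
  5480 pN = 5480e-3 nN = 5.48
  0.0312 μN = 0.0312e3 nN = 31.2
Sum: 340 + 8.18 + 25.7 + 5.48 + 31.2 = 410.56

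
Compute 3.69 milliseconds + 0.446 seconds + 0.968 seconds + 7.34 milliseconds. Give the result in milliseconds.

In milliseconds:
  3.69 milliseconds → 3.69
  0.446 seconds = 0.446 × 10³ milliseconds = 446
  0.968 seconds = 0.968 × 10³ milliseconds = 968
  7.34 milliseconds → 7.34
Sum: 3.69 + 446 + 968 + 7.34 = 1425.03

1425.03 milliseconds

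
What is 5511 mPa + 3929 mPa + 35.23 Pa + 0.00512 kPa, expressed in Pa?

49.79 Pa

In Pa:
  5511 mPa = 5511 × 10^-3 Pa = 5.511
  3929 mPa = 3929 × 10^-3 Pa = 3.929
  35.23 Pa → 35.23
  0.00512 kPa = 0.00512 × 10^3 Pa = 5.12
Sum: 5.511 + 3.929 + 35.23 + 5.12 = 49.79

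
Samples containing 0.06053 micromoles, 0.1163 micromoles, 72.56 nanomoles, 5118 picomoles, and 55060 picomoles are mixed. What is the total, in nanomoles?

309.568 nanomoles

In nanomoles:
  0.06053 micromoles = 0.06053e3 nanomoles = 60.53
  0.1163 micromoles = 0.1163e3 nanomoles = 116.3
  72.56 nanomoles → 72.56
  5118 picomoles = 5118e-3 nanomoles = 5.118
  55060 picomoles = 55060e-3 nanomoles = 55.06
Sum: 60.53 + 116.3 + 72.56 + 5.118 + 55.06 = 309.568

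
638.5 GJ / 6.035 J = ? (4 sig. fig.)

105800000000

(638.5e9) / (6.035) = 105.8e9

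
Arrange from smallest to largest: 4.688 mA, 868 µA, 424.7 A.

868 µA < 4.688 mA < 424.7 A

4.688 mA = 0.004688 A
868 µA = 0.000868 A
424.7 A = 424.7 A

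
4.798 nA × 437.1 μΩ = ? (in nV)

0.0020972058 nV

4.798 × 10⁻⁹ × 437.1 × 10⁻⁶ = 2097.2058 × 10⁻¹⁵ V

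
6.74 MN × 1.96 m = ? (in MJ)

6.74 × 10^6 × 1.96 = 13.2104 × 10^6 J

13.2104 MJ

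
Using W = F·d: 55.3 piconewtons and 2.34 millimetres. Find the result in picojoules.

55.3 × 10⁻¹² × 2.34 × 10⁻³ = 129.402 × 10⁻¹⁵ J

0.129402 picojoules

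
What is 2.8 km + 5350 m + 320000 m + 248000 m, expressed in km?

In km:
  2.8 km → 2.8
  5350 m = 5350 × 10⁻³ km = 5.35
  320000 m = 320000 × 10⁻³ km = 320
  248000 m = 248000 × 10⁻³ km = 248
Sum: 2.8 + 5.35 + 320 + 248 = 576.15

576.15 km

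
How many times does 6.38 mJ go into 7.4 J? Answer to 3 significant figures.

1160

(7.4) / (6.38e-3) = 1.16e3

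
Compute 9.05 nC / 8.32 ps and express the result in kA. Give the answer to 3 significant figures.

1.09 kA

(9.05e-9) / (8.32e-12) = 1.0877e3 A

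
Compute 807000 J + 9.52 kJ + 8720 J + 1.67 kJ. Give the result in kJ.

In kJ:
  807000 J = 807000 × 10⁻³ kJ = 807
  9.52 kJ → 9.52
  8720 J = 8720 × 10⁻³ kJ = 8.72
  1.67 kJ → 1.67
Sum: 807 + 9.52 + 8.72 + 1.67 = 826.91

826.91 kJ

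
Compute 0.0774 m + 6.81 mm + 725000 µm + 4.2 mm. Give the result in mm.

In mm:
  0.0774 m = 0.0774 × 10³ mm = 77.4
  6.81 mm → 6.81
  725000 µm = 725000 × 10⁻³ mm = 725
  4.2 mm → 4.2
Sum: 77.4 + 6.81 + 725 + 4.2 = 813.41

813.41 mm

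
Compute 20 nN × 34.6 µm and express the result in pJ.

0.692 pJ

20e-9 × 34.6e-6 = 692e-15 J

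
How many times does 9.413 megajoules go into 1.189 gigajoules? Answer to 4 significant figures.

126.3

(1.189e9) / (9.413e6) = 0.12631e3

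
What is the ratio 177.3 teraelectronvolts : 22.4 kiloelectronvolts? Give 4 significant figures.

7915000000

(177.3 × 10¹²) / (22.4 × 10³) = 7.9152 × 10⁹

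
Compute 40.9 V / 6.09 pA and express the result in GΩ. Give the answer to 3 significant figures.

(40.9) / (6.09 × 10^-12) = 6.7159 × 10^12 Ω

6720 GΩ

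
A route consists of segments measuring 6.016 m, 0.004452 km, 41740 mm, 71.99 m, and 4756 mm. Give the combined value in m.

In m:
  6.016 m → 6.016
  0.004452 km = 0.004452e3 m = 4.452
  41740 mm = 41740e-3 m = 41.74
  71.99 m → 71.99
  4756 mm = 4756e-3 m = 4.756
Sum: 6.016 + 4.452 + 41.74 + 71.99 + 4.756 = 128.954

128.954 m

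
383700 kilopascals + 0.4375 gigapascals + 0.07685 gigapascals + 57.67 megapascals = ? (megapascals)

955.72 megapascals

In megapascals:
  383700 kilopascals = 383700 × 10^-3 megapascals = 383.7
  0.4375 gigapascals = 0.4375 × 10^3 megapascals = 437.5
  0.07685 gigapascals = 0.07685 × 10^3 megapascals = 76.85
  57.67 megapascals → 57.67
Sum: 383.7 + 437.5 + 76.85 + 57.67 = 955.72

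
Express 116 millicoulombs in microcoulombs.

116000 microcoulombs

milli = 10^-3, micro = 10^-6; factor is 10^3.
116 × 10^3 = 116000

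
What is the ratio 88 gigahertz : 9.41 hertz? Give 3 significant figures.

(88 × 10⁹) / (9.41) = 9.352 × 10⁹

9350000000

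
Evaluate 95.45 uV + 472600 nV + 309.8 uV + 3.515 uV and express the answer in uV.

In uV:
  95.45 uV → 95.45
  472600 nV = 472600 × 10^-3 uV = 472.6
  309.8 uV → 309.8
  3.515 uV → 3.515
Sum: 95.45 + 472.6 + 309.8 + 3.515 = 881.365

881.365 uV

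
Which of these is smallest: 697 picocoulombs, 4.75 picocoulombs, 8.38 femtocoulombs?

8.38 femtocoulombs

697 picocoulombs = 0.000000000697 coulombs
4.75 picocoulombs = 0.00000000000475 coulombs
8.38 femtocoulombs = 0.00000000000000838 coulombs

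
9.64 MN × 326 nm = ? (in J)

9.64e6 × 326e-9 = 3142.64e-3 J

3.14264 J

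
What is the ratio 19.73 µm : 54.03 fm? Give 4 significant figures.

365200000

(19.73 × 10^-6) / (54.03 × 10^-15) = 0.36517 × 10^9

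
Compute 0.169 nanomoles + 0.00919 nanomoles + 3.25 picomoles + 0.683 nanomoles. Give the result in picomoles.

In picomoles:
  0.169 nanomoles = 0.169e3 picomoles = 169
  0.00919 nanomoles = 0.00919e3 picomoles = 9.19
  3.25 picomoles → 3.25
  0.683 nanomoles = 0.683e3 picomoles = 683
Sum: 169 + 9.19 + 3.25 + 683 = 864.44

864.44 picomoles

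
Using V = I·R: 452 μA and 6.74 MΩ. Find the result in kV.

3.04648 kV

452 × 10^-6 × 6.74 × 10^6 = 3046.48 V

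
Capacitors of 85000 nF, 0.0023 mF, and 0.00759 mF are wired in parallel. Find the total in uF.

In uF:
  85000 nF = 85000e-3 uF = 85
  0.0023 mF = 0.0023e3 uF = 2.3
  0.00759 mF = 0.00759e3 uF = 7.59
Sum: 85 + 2.3 + 7.59 = 94.89

94.89 uF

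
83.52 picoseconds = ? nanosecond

pico = 1e-12, nano = 1e-9; factor is 1e-3.
83.52 × 1e-3 = 0.08352

0.08352 nanoseconds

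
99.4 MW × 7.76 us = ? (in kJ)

0.771344 kJ

99.4 × 10⁶ × 7.76 × 10⁻⁶ = 771.344 J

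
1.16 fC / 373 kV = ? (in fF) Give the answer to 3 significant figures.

(1.16 × 10⁻¹⁵) / (373 × 10³) = 0.0031099 × 10⁻¹⁸ F

0.00000311 fF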